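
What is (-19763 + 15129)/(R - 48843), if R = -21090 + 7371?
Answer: 2317/31281 ≈ 0.074071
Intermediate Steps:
R = -13719
(-19763 + 15129)/(R - 48843) = (-19763 + 15129)/(-13719 - 48843) = -4634/(-62562) = -4634*(-1/62562) = 2317/31281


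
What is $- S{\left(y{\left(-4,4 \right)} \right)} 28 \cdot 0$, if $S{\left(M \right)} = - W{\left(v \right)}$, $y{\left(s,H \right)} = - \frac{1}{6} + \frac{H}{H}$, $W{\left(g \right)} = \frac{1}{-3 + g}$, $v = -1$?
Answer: $0$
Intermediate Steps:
$y{\left(s,H \right)} = \frac{5}{6}$ ($y{\left(s,H \right)} = \left(-1\right) \frac{1}{6} + 1 = - \frac{1}{6} + 1 = \frac{5}{6}$)
$S{\left(M \right)} = \frac{1}{4}$ ($S{\left(M \right)} = - \frac{1}{-3 - 1} = - \frac{1}{-4} = \left(-1\right) \left(- \frac{1}{4}\right) = \frac{1}{4}$)
$- S{\left(y{\left(-4,4 \right)} \right)} 28 \cdot 0 = - \frac{1}{4} \cdot 28 \cdot 0 = - 7 \cdot 0 = \left(-1\right) 0 = 0$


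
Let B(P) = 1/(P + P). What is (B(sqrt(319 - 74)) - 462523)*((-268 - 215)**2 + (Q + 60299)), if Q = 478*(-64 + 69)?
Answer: -136896632494 + 147989*sqrt(5)/35 ≈ -1.3690e+11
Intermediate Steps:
B(P) = 1/(2*P)
Q = 2390 (Q = 478*5 = 2390)
(B(sqrt(319 - 74)) - 462523)*((-268 - 215)**2 + (Q + 60299)) = (1/(2*(sqrt(319 - 74))) - 462523)*((-268 - 215)**2 + (2390 + 60299)) = (1/(2*(sqrt(245))) - 462523)*((-483)**2 + 62689) = (1/(2*((7*sqrt(5)))) - 462523)*(233289 + 62689) = ((sqrt(5)/35)/2 - 462523)*295978 = (sqrt(5)/70 - 462523)*295978 = (-462523 + sqrt(5)/70)*295978 = -136896632494 + 147989*sqrt(5)/35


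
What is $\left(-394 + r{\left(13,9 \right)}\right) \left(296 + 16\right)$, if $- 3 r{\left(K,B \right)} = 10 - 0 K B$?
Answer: $-123968$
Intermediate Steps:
$r{\left(K,B \right)} = - \frac{10}{3}$ ($r{\left(K,B \right)} = - \frac{10 - 0 K B}{3} = - \frac{10 - 0 B}{3} = - \frac{10 - 0}{3} = - \frac{10 + 0}{3} = \left(- \frac{1}{3}\right) 10 = - \frac{10}{3}$)
$\left(-394 + r{\left(13,9 \right)}\right) \left(296 + 16\right) = \left(-394 - \frac{10}{3}\right) \left(296 + 16\right) = \left(- \frac{1192}{3}\right) 312 = -123968$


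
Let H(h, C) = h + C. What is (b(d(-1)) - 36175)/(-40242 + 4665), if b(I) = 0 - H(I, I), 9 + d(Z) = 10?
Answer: 12059/11859 ≈ 1.0169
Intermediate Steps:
H(h, C) = C + h
d(Z) = 1 (d(Z) = -9 + 10 = 1)
b(I) = -2*I (b(I) = 0 - (I + I) = 0 - 2*I = -2*I)
(b(d(-1)) - 36175)/(-40242 + 4665) = (-2*1 - 36175)/(-40242 + 4665) = (-2 - 36175)/(-35577) = -36177*(-1/35577) = 12059/11859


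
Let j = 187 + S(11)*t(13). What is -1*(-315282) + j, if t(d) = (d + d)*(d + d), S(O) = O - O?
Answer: 315469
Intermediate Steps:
S(O) = 0
t(d) = 4*d² (t(d) = (2*d)*(2*d) = 4*d²)
j = 187 (j = 187 + 0*(4*13²) = 187 + 0*(4*169) = 187 + 0*676 = 187 + 0 = 187)
-1*(-315282) + j = -1*(-315282) + 187 = 315282 + 187 = 315469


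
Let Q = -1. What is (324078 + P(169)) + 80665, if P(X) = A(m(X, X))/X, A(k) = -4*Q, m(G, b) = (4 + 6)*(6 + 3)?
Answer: 68401571/169 ≈ 4.0474e+5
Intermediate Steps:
m(G, b) = 90 (m(G, b) = 10*9 = 90)
A(k) = 4 (A(k) = -4*(-1) = 4)
P(X) = 4/X
(324078 + P(169)) + 80665 = (324078 + 4/169) + 80665 = 54769186/169 + 80665 = 68401571/169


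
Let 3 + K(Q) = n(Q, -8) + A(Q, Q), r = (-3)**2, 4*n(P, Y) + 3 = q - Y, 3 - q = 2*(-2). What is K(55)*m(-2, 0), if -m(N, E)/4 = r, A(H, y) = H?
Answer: -1980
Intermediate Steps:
q = 7 (q = 3 - 2*(-2) = 3 - 1*(-4) = 3 + 4 = 7)
n(P, Y) = 1 - Y/4 (n(P, Y) = -3/4 + (7 - Y)/4 = -3/4 + (7/4 - Y/4) = 1 - Y/4)
r = 9
m(N, E) = -36 (m(N, E) = -4*9 = -36)
K(Q) = Q (K(Q) = -3 + ((1 - 1/4*(-8)) + Q) = -3 + ((1 + 2) + Q) = -3 + (3 + Q) = Q)
K(55)*m(-2, 0) = 55*(-36) = -1980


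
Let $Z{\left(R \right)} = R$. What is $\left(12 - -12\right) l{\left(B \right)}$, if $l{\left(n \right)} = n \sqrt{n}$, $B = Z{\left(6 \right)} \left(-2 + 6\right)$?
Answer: $1152 \sqrt{6} \approx 2821.8$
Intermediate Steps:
$B = 24$ ($B = 6 \left(-2 + 6\right) = 6 \cdot 4 = 24$)
$l{\left(n \right)} = n^{\frac{3}{2}}$
$\left(12 - -12\right) l{\left(B \right)} = \left(12 - -12\right) 24^{\frac{3}{2}} = \left(12 + 12\right) 48 \sqrt{6} = 24 \cdot 48 \sqrt{6} = 1152 \sqrt{6}$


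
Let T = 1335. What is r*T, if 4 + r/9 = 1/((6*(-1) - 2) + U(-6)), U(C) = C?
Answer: -684855/14 ≈ -48918.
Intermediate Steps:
r = -513/14 (r = -36 + 9/((6*(-1) - 2) - 6) = -36 + 9/((-6 - 2) - 6) = -36 + 9/(-8 - 6) = -36 + 9/(-14) = -36 + 9*(-1/14) = -36 - 9/14 = -513/14 ≈ -36.643)
r*T = -513/14*1335 = -684855/14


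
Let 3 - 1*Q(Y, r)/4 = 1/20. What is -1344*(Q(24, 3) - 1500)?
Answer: 10000704/5 ≈ 2.0001e+6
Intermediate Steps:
Q(Y, r) = 59/5 (Q(Y, r) = 12 - 4/20 = 12 - 4*1/20 = 12 - 1/5 = 59/5)
-1344*(Q(24, 3) - 1500) = -1344*(59/5 - 1500) = -1344*(-7441/5) = 10000704/5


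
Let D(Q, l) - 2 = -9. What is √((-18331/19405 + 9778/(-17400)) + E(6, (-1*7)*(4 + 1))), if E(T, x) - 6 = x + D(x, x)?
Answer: I*√427595940991803/3376470 ≈ 6.1243*I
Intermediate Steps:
D(Q, l) = -7 (D(Q, l) = 2 - 9 = -7)
E(T, x) = -1 + x (E(T, x) = 6 + (x - 7) = 6 + (-7 + x) = -1 + x)
√((-18331/19405 + 9778/(-17400)) + E(6, (-1*7)*(4 + 1))) = √((-18331/19405 + 9778/(-17400)) + (-1 + (-1*7)*(4 + 1))) = √((-18331*1/19405 + 9778*(-1/17400)) + (-1 - 7*5)) = √((-18331/19405 - 4889/8700) + (-1 - 35)) = √(-50870149/33764700 - 36) = √(-1266399349/33764700) = I*√427595940991803/3376470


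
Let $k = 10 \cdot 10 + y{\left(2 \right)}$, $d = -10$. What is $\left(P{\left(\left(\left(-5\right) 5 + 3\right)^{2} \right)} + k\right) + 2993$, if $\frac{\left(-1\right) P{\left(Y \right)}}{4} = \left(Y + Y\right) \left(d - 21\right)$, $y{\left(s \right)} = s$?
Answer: $123127$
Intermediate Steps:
$P{\left(Y \right)} = 248 Y$ ($P{\left(Y \right)} = - 4 \left(Y + Y\right) \left(-10 - 21\right) = - 4 \cdot 2 Y \left(-31\right) = - 4 \left(- 62 Y\right) = 248 Y$)
$k = 102$ ($k = 10 \cdot 10 + 2 = 100 + 2 = 102$)
$\left(P{\left(\left(\left(-5\right) 5 + 3\right)^{2} \right)} + k\right) + 2993 = \left(248 \left(\left(-5\right) 5 + 3\right)^{2} + 102\right) + 2993 = \left(248 \left(-25 + 3\right)^{2} + 102\right) + 2993 = \left(248 \left(-22\right)^{2} + 102\right) + 2993 = \left(248 \cdot 484 + 102\right) + 2993 = \left(120032 + 102\right) + 2993 = 120134 + 2993 = 123127$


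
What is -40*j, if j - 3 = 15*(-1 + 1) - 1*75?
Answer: 2880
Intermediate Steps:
j = -72 (j = 3 + (15*(-1 + 1) - 1*75) = 3 + (15*0 - 75) = 3 + (0 - 75) = 3 - 75 = -72)
-40*j = -40*(-72) = 2880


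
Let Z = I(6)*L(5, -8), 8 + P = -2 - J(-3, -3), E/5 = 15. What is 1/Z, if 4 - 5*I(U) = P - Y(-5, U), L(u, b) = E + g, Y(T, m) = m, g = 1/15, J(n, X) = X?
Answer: 75/19142 ≈ 0.0039181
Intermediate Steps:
g = 1/15 ≈ 0.066667
E = 75 (E = 5*15 = 75)
P = -7 (P = -8 + (-2 - 1*(-3)) = -8 + (-2 + 3) = -8 + 1 = -7)
L(u, b) = 1126/15 (L(u, b) = 75 + 1/15 = 1126/15)
I(U) = 11/5 + U/5 (I(U) = 4/5 - (-7 - U)/5 = 4/5 + (7/5 + U/5) = 11/5 + U/5)
Z = 19142/75 (Z = (11/5 + (1/5)*6)*(1126/15) = (11/5 + 6/5)*(1126/15) = (17/5)*(1126/15) = 19142/75 ≈ 255.23)
1/Z = 1/(19142/75) = 75/19142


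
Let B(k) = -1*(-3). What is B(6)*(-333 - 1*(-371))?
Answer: 114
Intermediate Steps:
B(k) = 3
B(6)*(-333 - 1*(-371)) = 3*(-333 - 1*(-371)) = 3*(-333 + 371) = 3*38 = 114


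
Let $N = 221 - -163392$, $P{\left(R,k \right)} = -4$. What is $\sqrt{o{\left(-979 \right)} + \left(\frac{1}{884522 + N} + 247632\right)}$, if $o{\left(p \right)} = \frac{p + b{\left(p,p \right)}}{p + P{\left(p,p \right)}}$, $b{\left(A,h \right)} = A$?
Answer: $\frac{\sqrt{262876486267422593888465}}{1030316705} \approx 497.63$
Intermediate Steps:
$N = 163613$ ($N = 221 + 163392 = 163613$)
$o{\left(p \right)} = \frac{2 p}{-4 + p}$ ($o{\left(p \right)} = \frac{p + p}{p - 4} = \frac{2 p}{-4 + p}$)
$\sqrt{o{\left(-979 \right)} + \left(\frac{1}{884522 + N} + 247632\right)} = \sqrt{2 \left(-979\right) \frac{1}{-4 - 979} + \left(\frac{1}{884522 + 163613} + 247632\right)} = \sqrt{2 \left(-979\right) \frac{1}{-983} + \left(\frac{1}{1048135} + 247632\right)} = \sqrt{2 \left(-979\right) \left(- \frac{1}{983}\right) + \left(\frac{1}{1048135} + 247632\right)} = \sqrt{\frac{1958}{983} + \frac{259551766321}{1048135}} = \sqrt{\frac{255141438541873}{1030316705}} = \frac{\sqrt{262876486267422593888465}}{1030316705}$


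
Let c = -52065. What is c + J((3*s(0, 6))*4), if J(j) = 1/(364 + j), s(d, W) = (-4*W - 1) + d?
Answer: -3332159/64 ≈ -52065.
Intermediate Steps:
s(d, W) = -1 + d - 4*W (s(d, W) = (-1 - 4*W) + d = -1 + d - 4*W)
c + J((3*s(0, 6))*4) = -52065 + 1/(364 + (3*(-1 + 0 - 4*6))*4) = -52065 + 1/(364 + (3*(-1 + 0 - 24))*4) = -52065 + 1/(364 + (3*(-25))*4) = -52065 + 1/(364 - 75*4) = -52065 + 1/(364 - 300) = -52065 + 1/64 = -3332159/64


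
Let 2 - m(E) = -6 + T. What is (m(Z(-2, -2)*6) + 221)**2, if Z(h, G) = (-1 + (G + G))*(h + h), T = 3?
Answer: 51076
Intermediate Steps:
Z(h, G) = 2*h*(-1 + 2*G) (Z(h, G) = (-1 + 2*G)*(2*h) = 2*h*(-1 + 2*G))
m(E) = 5 (m(E) = 2 - (-6 + 3) = 2 - 1*(-3) = 2 + 3 = 5)
(m(Z(-2, -2)*6) + 221)**2 = (5 + 221)**2 = 226**2 = 51076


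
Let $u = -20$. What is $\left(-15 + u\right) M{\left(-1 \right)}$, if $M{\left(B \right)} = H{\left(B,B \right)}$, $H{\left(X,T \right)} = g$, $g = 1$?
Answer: $-35$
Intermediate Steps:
$H{\left(X,T \right)} = 1$
$M{\left(B \right)} = 1$
$\left(-15 + u\right) M{\left(-1 \right)} = \left(-15 - 20\right) 1 = \left(-35\right) 1 = -35$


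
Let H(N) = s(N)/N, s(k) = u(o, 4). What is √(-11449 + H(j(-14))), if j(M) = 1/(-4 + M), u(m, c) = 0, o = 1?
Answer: 107*I ≈ 107.0*I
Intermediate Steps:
s(k) = 0
H(N) = 0 (H(N) = 0/N = 0)
√(-11449 + H(j(-14))) = √(-11449 + 0) = √(-11449) = 107*I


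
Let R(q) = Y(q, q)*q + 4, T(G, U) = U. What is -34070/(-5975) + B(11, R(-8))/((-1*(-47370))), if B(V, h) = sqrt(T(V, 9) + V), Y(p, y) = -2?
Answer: 6814/1195 + sqrt(5)/23685 ≈ 5.7022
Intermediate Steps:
R(q) = 4 - 2*q (R(q) = -2*q + 4 = 4 - 2*q)
B(V, h) = sqrt(9 + V)
-34070/(-5975) + B(11, R(-8))/((-1*(-47370))) = -34070/(-5975) + sqrt(9 + 11)/((-1*(-47370))) = -34070*(-1/5975) + sqrt(20)/47370 = 6814/1195 + (2*sqrt(5))*(1/47370) = 6814/1195 + sqrt(5)/23685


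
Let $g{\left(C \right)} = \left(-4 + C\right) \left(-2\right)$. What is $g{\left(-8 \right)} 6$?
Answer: $144$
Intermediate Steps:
$g{\left(C \right)} = 8 - 2 C$
$g{\left(-8 \right)} 6 = \left(8 - -16\right) 6 = \left(8 + 16\right) 6 = 24 \cdot 6 = 144$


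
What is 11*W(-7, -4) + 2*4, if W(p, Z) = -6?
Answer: -58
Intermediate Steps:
11*W(-7, -4) + 2*4 = 11*(-6) + 2*4 = -66 + 8 = -58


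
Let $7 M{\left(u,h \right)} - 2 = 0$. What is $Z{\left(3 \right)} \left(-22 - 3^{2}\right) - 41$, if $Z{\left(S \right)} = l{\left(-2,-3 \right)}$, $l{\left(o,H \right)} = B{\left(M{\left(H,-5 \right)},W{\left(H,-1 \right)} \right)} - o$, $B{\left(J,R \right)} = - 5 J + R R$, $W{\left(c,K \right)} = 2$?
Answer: $- \frac{1279}{7} \approx -182.71$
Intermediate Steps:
$M{\left(u,h \right)} = \frac{2}{7}$ ($M{\left(u,h \right)} = \frac{2}{7} + \frac{1}{7} \cdot 0 = \frac{2}{7} + 0 = \frac{2}{7}$)
$B{\left(J,R \right)} = R^{2} - 5 J$ ($B{\left(J,R \right)} = - 5 J + R^{2} = R^{2} - 5 J$)
$l{\left(o,H \right)} = \frac{18}{7} - o$ ($l{\left(o,H \right)} = \left(2^{2} - \frac{10}{7}\right) - o = \left(4 - \frac{10}{7}\right) - o = \frac{18}{7} - o$)
$Z{\left(S \right)} = \frac{32}{7}$ ($Z{\left(S \right)} = \frac{18}{7} - -2 = \frac{18}{7} + 2 = \frac{32}{7}$)
$Z{\left(3 \right)} \left(-22 - 3^{2}\right) - 41 = \frac{32 \left(-22 - 3^{2}\right)}{7} - 41 = \frac{32 \left(-22 - 9\right)}{7} - 41 = \frac{32}{7} \left(-31\right) - 41 = - \frac{992}{7} - 41 = - \frac{1279}{7}$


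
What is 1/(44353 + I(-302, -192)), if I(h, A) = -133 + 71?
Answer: 1/44291 ≈ 2.2578e-5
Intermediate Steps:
I(h, A) = -62
1/(44353 + I(-302, -192)) = 1/(44353 - 62) = 1/44291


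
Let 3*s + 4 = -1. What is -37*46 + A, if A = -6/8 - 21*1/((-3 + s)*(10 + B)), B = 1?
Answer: -74903/44 ≈ -1702.3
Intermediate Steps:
s = -5/3 (s = -4/3 + (1/3)*(-1) = -4/3 - 1/3 = -5/3 ≈ -1.6667)
A = -15/44 (A = -6/8 - 21*1/((-3 - 5/3)*(10 + 1)) = -6*1/8 - 21/(11*(-14/3)) = -3/4 - 21/(-154/3) = -3/4 - 21*(-3/154) = -3/4 + 9/22 = -15/44 ≈ -0.34091)
-37*46 + A = -37*46 - 15/44 = -1702 - 15/44 = -74903/44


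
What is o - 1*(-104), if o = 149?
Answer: 253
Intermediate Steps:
o - 1*(-104) = 149 - 1*(-104) = 149 + 104 = 253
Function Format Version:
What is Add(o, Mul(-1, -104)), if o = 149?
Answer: 253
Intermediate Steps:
Add(o, Mul(-1, -104)) = Add(149, Mul(-1, -104)) = Add(149, 104) = 253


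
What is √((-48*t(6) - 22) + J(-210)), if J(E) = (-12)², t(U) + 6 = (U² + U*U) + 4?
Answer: I*√3238 ≈ 56.903*I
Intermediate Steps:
t(U) = -2 + 2*U² (t(U) = -6 + ((U² + U*U) + 4) = -6 + ((U² + U²) + 4) = -6 + (2*U² + 4) = -6 + (4 + 2*U²) = -2 + 2*U²)
J(E) = 144
√((-48*t(6) - 22) + J(-210)) = √((-48*(-2 + 2*6²) - 22) + 144) = √((-48*(-2 + 2*36) - 22) + 144) = √((-48*(-2 + 72) - 22) + 144) = √((-48*70 - 22) + 144) = √((-3360 - 22) + 144) = √(-3382 + 144) = √(-3238) = I*√3238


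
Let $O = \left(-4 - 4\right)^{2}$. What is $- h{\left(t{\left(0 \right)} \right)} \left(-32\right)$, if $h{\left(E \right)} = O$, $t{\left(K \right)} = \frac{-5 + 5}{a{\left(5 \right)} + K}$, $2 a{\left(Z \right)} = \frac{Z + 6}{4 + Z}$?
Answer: $2048$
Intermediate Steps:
$a{\left(Z \right)} = \frac{6 + Z}{2 \left(4 + Z\right)}$ ($a{\left(Z \right)} = \frac{\left(Z + 6\right) \frac{1}{4 + Z}}{2} = \frac{\left(6 + Z\right) \frac{1}{4 + Z}}{2} = \frac{\frac{1}{4 + Z} \left(6 + Z\right)}{2} = \frac{6 + Z}{2 \left(4 + Z\right)}$)
$t{\left(K \right)} = 0$ ($t{\left(K \right)} = \frac{-5 + 5}{\frac{6 + 5}{2 \left(4 + 5\right)} + K} = \frac{0}{\frac{1}{2} \cdot \frac{1}{9} \cdot 11 + K} = \frac{0}{\frac{11}{18} + K} = 0$)
$O = 64$ ($O = \left(-8\right)^{2} = 64$)
$h{\left(E \right)} = 64$
$- h{\left(t{\left(0 \right)} \right)} \left(-32\right) = \left(-1\right) 64 \left(-32\right) = \left(-64\right) \left(-32\right) = 2048$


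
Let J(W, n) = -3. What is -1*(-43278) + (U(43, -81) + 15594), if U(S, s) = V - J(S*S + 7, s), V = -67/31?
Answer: 1825058/31 ≈ 58873.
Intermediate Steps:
V = -67/31 (V = -67*1/31 = -67/31 ≈ -2.1613)
U(S, s) = 26/31 (U(S, s) = -67/31 - 1*(-3) = -67/31 + 3 = 26/31)
-1*(-43278) + (U(43, -81) + 15594) = -1*(-43278) + (26/31 + 15594) = 43278 + 483440/31 = 1825058/31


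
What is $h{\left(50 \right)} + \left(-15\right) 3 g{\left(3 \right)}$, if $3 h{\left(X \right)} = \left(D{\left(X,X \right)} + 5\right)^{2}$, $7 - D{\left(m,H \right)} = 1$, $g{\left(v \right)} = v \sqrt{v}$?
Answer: $\frac{121}{3} - 135 \sqrt{3} \approx -193.49$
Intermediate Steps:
$g{\left(v \right)} = v^{\frac{3}{2}}$
$D{\left(m,H \right)} = 6$ ($D{\left(m,H \right)} = 7 - 1 = 6$)
$h{\left(X \right)} = \frac{121}{3}$ ($h{\left(X \right)} = \frac{\left(6 + 5\right)^{2}}{3} = \frac{11^{2}}{3} = \frac{1}{3} \cdot 121 = \frac{121}{3}$)
$h{\left(50 \right)} + \left(-15\right) 3 g{\left(3 \right)} = \frac{121}{3} + \left(-15\right) 3 \cdot 3^{\frac{3}{2}} = \frac{121}{3} - 45 \cdot 3 \sqrt{3} = \frac{121}{3} - 135 \sqrt{3}$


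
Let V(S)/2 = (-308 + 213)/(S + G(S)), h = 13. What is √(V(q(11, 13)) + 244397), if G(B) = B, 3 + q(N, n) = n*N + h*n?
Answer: √23335240602/309 ≈ 494.36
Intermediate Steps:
q(N, n) = -3 + 13*n + N*n (q(N, n) = -3 + (n*N + 13*n) = -3 + (N*n + 13*n) = -3 + (13*n + N*n) = -3 + 13*n + N*n)
V(S) = -95/S (V(S) = 2*((-308 + 213)/(S + S)) = 2*(-95*1/(2*S)) = 2*(-95/(2*S)) = -95/S)
√(V(q(11, 13)) + 244397) = √(-95/(-3 + 13*13 + 11*13) + 244397) = √(-95/(-3 + 169 + 143) + 244397) = √(-95/309 + 244397) = √(75518578/309) = √23335240602/309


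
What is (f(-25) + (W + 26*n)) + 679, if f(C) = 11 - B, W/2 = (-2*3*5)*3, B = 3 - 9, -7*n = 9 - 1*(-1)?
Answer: 3352/7 ≈ 478.86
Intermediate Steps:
n = -10/7 (n = -(9 - 1*(-1))/7 = -(9 + 1)/7 = -1/7*10 = -10/7 ≈ -1.4286)
B = -6
W = -180 (W = 2*((-2*3*5)*3) = 2*(-6*5*3) = 2*(-30*3) = 2*(-90) = -180)
f(C) = 17 (f(C) = 11 - 1*(-6) = 11 + 6 = 17)
(f(-25) + (W + 26*n)) + 679 = (17 + (-180 + 26*(-10/7))) + 679 = (17 + (-180 - 260/7)) + 679 = (17 - 1520/7) + 679 = -1401/7 + 679 = 3352/7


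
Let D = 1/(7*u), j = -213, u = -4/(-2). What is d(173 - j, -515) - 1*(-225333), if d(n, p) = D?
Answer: 3154663/14 ≈ 2.2533e+5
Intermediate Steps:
u = 2 (u = -4*(-1/2) = 2)
D = 1/14 (D = 1/(7*2) = 1/14 ≈ 0.071429)
d(n, p) = 1/14
d(173 - j, -515) - 1*(-225333) = 1/14 - 1*(-225333) = 1/14 + 225333 = 3154663/14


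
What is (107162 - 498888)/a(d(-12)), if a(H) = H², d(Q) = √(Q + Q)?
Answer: 195863/12 ≈ 16322.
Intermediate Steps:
d(Q) = √2*√Q (d(Q) = √(2*Q) = √2*√Q)
(107162 - 498888)/a(d(-12)) = (107162 - 498888)/((√2*√(-12))²) = -391726/((√2*(2*I*√3))²) = -391726/((2*I*√6)²) = -391726/(-24) = -391726*(-1/24) = 195863/12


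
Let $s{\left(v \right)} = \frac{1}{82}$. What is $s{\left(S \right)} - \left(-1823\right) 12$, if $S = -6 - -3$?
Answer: $\frac{1793833}{82} \approx 21876.0$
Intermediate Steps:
$S = -3$ ($S = -6 + 3 = -3$)
$s{\left(v \right)} = \frac{1}{82}$
$s{\left(S \right)} - \left(-1823\right) 12 = \frac{1}{82} - \left(-1823\right) 12 = \frac{1}{82} - -21876 = \frac{1}{82} + 21876 = \frac{1793833}{82}$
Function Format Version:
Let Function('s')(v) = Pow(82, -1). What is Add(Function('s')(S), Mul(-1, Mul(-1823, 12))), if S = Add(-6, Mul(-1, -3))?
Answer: Rational(1793833, 82) ≈ 21876.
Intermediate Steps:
S = -3 (S = Add(-6, 3) = -3)
Function('s')(v) = Rational(1, 82)
Add(Function('s')(S), Mul(-1, Mul(-1823, 12))) = Add(Rational(1, 82), Mul(-1, Mul(-1823, 12))) = Add(Rational(1, 82), Mul(-1, -21876)) = Add(Rational(1, 82), 21876) = Rational(1793833, 82)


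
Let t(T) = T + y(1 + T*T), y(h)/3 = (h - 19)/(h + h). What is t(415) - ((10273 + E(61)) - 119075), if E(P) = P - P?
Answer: 37620530705/344452 ≈ 1.0922e+5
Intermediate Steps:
y(h) = 3*(-19 + h)/(2*h) (y(h) = 3*((h - 19)/(h + h)) = 3*((-19 + h)/((2*h))) = 3*((-19 + h)*(1/(2*h))) = 3*((-19 + h)/(2*h)) = 3*(-19 + h)/(2*h))
E(P) = 0
t(T) = T + 3*(-18 + T²)/(2*(1 + T²)) (t(T) = T + 3*(-19 + (1 + T*T))/(2*(1 + T*T)) = T + 3*(-19 + (1 + T²))/(2*(1 + T²)) = T + 3*(-18 + T²)/(2*(1 + T²)))
t(415) - ((10273 + E(61)) - 119075) = (-27 + (3/2)*415² + 415*(1 + 415²))/(1 + 415²) - ((10273 + 0) - 119075) = (-27 + (3/2)*172225 + 415*(1 + 172225))/(1 + 172225) - (10273 - 119075) = (-27 + 516675/2 + 415*172226)/172226 - 1*(-108802) = (-27 + 516675/2 + 71473790)/172226 + 108802 = (1/172226)*(143464201/2) + 108802 = 143464201/344452 + 108802 = 37620530705/344452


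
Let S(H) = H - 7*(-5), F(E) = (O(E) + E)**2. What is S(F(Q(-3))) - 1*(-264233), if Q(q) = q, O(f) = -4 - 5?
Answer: 264412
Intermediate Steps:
O(f) = -9
F(E) = (-9 + E)**2
S(H) = 35 + H (S(H) = H + 35 = 35 + H)
S(F(Q(-3))) - 1*(-264233) = (35 + (-9 - 3)**2) - 1*(-264233) = (35 + (-12)**2) + 264233 = (35 + 144) + 264233 = 179 + 264233 = 264412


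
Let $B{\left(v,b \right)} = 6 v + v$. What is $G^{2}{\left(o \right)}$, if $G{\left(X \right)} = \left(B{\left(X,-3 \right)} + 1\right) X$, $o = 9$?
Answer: $331776$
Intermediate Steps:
$B{\left(v,b \right)} = 7 v$
$G{\left(X \right)} = X \left(1 + 7 X\right)$ ($G{\left(X \right)} = \left(7 X + 1\right) X = \left(1 + 7 X\right) X = X \left(1 + 7 X\right)$)
$G^{2}{\left(o \right)} = \left(9 \left(1 + 7 \cdot 9\right)\right)^{2} = \left(9 \left(1 + 63\right)\right)^{2} = \left(9 \cdot 64\right)^{2} = 576^{2} = 331776$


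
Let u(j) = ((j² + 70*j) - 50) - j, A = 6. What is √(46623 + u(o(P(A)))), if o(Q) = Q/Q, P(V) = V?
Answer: √46643 ≈ 215.97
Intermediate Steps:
o(Q) = 1
u(j) = -50 + j² + 69*j (u(j) = (-50 + j² + 70*j) - j = -50 + j² + 69*j)
√(46623 + u(o(P(A)))) = √(46623 + (-50 + 1² + 69*1)) = √(46623 + (-50 + 1 + 69)) = √(46623 + 20) = √46643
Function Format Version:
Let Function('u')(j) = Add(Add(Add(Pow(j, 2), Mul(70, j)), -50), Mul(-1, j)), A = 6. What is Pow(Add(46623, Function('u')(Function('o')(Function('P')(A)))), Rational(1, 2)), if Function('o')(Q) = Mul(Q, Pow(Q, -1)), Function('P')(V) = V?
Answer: Pow(46643, Rational(1, 2)) ≈ 215.97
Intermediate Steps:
Function('o')(Q) = 1
Function('u')(j) = Add(-50, Pow(j, 2), Mul(69, j)) (Function('u')(j) = Add(Add(-50, Pow(j, 2), Mul(70, j)), Mul(-1, j)) = Add(-50, Pow(j, 2), Mul(69, j)))
Pow(Add(46623, Function('u')(Function('o')(Function('P')(A)))), Rational(1, 2)) = Pow(Add(46623, Add(-50, Pow(1, 2), Mul(69, 1))), Rational(1, 2)) = Pow(Add(46623, Add(-50, 1, 69)), Rational(1, 2)) = Pow(Add(46623, 20), Rational(1, 2)) = Pow(46643, Rational(1, 2))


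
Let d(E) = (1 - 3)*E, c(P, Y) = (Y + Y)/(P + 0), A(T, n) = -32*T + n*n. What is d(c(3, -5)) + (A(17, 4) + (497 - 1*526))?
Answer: -1651/3 ≈ -550.33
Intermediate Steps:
A(T, n) = n**2 - 32*T (A(T, n) = -32*T + n**2 = n**2 - 32*T)
c(P, Y) = 2*Y/P (c(P, Y) = (2*Y)/P = 2*Y/P)
d(E) = -2*E
d(c(3, -5)) + (A(17, 4) + (497 - 1*526)) = -4*(-5)/3 + ((4**2 - 32*17) + (497 - 1*526)) = -4*(-5)/3 + ((16 - 544) + (497 - 526)) = -2*(-10/3) + (-528 - 29) = 20/3 - 557 = -1651/3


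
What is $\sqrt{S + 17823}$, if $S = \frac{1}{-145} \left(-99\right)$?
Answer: $\frac{\sqrt{374742930}}{145} \approx 133.51$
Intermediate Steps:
$S = \frac{99}{145}$ ($S = \left(- \frac{1}{145}\right) \left(-99\right) = \frac{99}{145} \approx 0.68276$)
$\sqrt{S + 17823} = \sqrt{\frac{99}{145} + 17823} = \sqrt{\frac{2584434}{145}} = \frac{\sqrt{374742930}}{145}$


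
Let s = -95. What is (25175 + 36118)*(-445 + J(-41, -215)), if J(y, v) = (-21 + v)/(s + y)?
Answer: -923746803/34 ≈ -2.7169e+7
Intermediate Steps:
J(y, v) = (-21 + v)/(-95 + y)
(25175 + 36118)*(-445 + J(-41, -215)) = (25175 + 36118)*(-445 + (-21 - 215)/(-95 - 41)) = 61293*(-445 - 236/(-136)) = 61293*(-445 - 1/136*(-236)) = 61293*(-445 + 59/34) = 61293*(-15071/34) = -923746803/34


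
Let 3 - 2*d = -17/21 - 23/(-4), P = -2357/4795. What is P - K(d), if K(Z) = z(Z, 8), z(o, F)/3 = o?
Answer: 13257/5480 ≈ 2.4192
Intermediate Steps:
z(o, F) = 3*o
P = -2357/4795 (P = -2357*1/4795 = -2357/4795 ≈ -0.49155)
d = -163/168 (d = 3/2 - (-17/21 - 23/(-4))/2 = 3/2 - (-17*1/21 - 23*(-1/4))/2 = 3/2 - (-17/21 + 23/4)/2 = 3/2 - 1/2*415/84 = 3/2 - 415/168 = -163/168 ≈ -0.97024)
K(Z) = 3*Z
P - K(d) = -2357/4795 - 3*(-163)/168 = -2357/4795 - 1*(-163/56) = -2357/4795 + 163/56 = 13257/5480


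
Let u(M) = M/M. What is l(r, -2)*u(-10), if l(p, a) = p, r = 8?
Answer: 8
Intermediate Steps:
u(M) = 1
l(r, -2)*u(-10) = 8*1 = 8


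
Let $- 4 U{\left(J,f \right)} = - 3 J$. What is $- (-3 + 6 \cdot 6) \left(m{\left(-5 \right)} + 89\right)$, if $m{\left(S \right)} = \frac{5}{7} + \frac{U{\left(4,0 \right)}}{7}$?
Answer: $- \frac{20823}{7} \approx -2974.7$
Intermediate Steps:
$U{\left(J,f \right)} = \frac{3 J}{4}$ ($U{\left(J,f \right)} = - \frac{\left(-3\right) J}{4} = \frac{3 J}{4}$)
$m{\left(S \right)} = \frac{8}{7}$ ($m{\left(S \right)} = \frac{5}{7} + \frac{\frac{3}{4} \cdot 4}{7} = 5 \cdot \frac{1}{7} + 3 \cdot \frac{1}{7} = \frac{5}{7} + \frac{3}{7} = \frac{8}{7}$)
$- (-3 + 6 \cdot 6) \left(m{\left(-5 \right)} + 89\right) = - (-3 + 6 \cdot 6) \left(\frac{8}{7} + 89\right) = - (-3 + 36) \frac{631}{7} = \left(-1\right) 33 \cdot \frac{631}{7} = \left(-33\right) \frac{631}{7} = - \frac{20823}{7}$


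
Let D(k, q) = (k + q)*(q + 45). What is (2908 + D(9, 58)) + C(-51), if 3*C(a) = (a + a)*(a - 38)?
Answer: 12835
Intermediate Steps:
C(a) = 2*a*(-38 + a)/3 (C(a) = ((a + a)*(a - 38))/3 = ((2*a)*(-38 + a))/3 = (2*a*(-38 + a))/3 = 2*a*(-38 + a)/3)
D(k, q) = (45 + q)*(k + q) (D(k, q) = (k + q)*(45 + q) = (45 + q)*(k + q))
(2908 + D(9, 58)) + C(-51) = (2908 + (58² + 45*9 + 45*58 + 9*58)) + (⅔)*(-51)*(-38 - 51) = (2908 + (3364 + 405 + 2610 + 522)) + (⅔)*(-51)*(-89) = (2908 + 6901) + 3026 = 9809 + 3026 = 12835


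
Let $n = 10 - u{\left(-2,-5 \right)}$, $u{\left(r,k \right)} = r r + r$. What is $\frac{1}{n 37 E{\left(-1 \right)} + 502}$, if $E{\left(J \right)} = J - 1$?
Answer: $- \frac{1}{90} \approx -0.011111$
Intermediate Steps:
$E{\left(J \right)} = -1 + J$
$u{\left(r,k \right)} = r + r^{2}$ ($u{\left(r,k \right)} = r^{2} + r = r + r^{2}$)
$n = 8$ ($n = 10 - - 2 \left(1 - 2\right) = 10 - \left(-2\right) \left(-1\right) = 10 - 2 = 8$)
$\frac{1}{n 37 E{\left(-1 \right)} + 502} = \frac{1}{8 \cdot 37 \left(-1 - 1\right) + 502} = \frac{1}{296 \left(-2\right) + 502} = \frac{1}{-592 + 502} = \frac{1}{-90} = - \frac{1}{90}$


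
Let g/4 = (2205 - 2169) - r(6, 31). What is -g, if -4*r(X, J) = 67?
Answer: -211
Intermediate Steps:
r(X, J) = -67/4 (r(X, J) = -¼*67 = -67/4)
g = 211 (g = 4*((2205 - 2169) - 1*(-67/4)) = 4*(36 + 67/4) = 4*(211/4) = 211)
-g = -1*211 = -211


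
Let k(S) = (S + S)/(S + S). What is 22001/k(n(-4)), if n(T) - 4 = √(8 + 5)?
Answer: 22001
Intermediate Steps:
n(T) = 4 + √13 (n(T) = 4 + √(8 + 5) = 4 + √13)
k(S) = 1 (k(S) = (2*S)/((2*S)) = (2*S)*(1/(2*S)) = 1)
22001/k(n(-4)) = 22001/1 = 22001*1 = 22001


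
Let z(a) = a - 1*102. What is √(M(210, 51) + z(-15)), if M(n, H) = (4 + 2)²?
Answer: 9*I ≈ 9.0*I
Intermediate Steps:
z(a) = -102 + a (z(a) = a - 102 = -102 + a)
M(n, H) = 36 (M(n, H) = 6² = 36)
√(M(210, 51) + z(-15)) = √(36 + (-102 - 15)) = √(36 - 117) = √(-81) = 9*I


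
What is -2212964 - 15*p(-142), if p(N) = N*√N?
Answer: -2212964 + 2130*I*√142 ≈ -2.213e+6 + 25382.0*I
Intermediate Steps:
p(N) = N^(3/2)
-2212964 - 15*p(-142) = -2212964 - 15*(-142)^(3/2) = -2212964 - 15*(-142*I*√142) = -2212964 - (-2130)*I*√142 = -2212964 + 2130*I*√142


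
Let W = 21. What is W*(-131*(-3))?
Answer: 8253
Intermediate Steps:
W*(-131*(-3)) = 21*(-131*(-3)) = 21*393 = 8253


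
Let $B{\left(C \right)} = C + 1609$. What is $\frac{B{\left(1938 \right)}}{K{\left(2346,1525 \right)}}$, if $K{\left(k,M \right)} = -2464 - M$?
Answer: $- \frac{3547}{3989} \approx -0.8892$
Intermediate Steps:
$B{\left(C \right)} = 1609 + C$
$\frac{B{\left(1938 \right)}}{K{\left(2346,1525 \right)}} = \frac{1609 + 1938}{-2464 - 1525} = \frac{3547}{-2464 - 1525} = \frac{3547}{-3989} = 3547 \left(- \frac{1}{3989}\right) = - \frac{3547}{3989}$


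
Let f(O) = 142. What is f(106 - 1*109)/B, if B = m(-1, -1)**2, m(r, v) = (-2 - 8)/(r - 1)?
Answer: 142/25 ≈ 5.6800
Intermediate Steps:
m(r, v) = -10/(-1 + r)
B = 25 (B = (-10/(-1 - 1))**2 = (-10/(-2))**2 = (-10*(-1/2))**2 = 5**2 = 25)
f(106 - 1*109)/B = 142/25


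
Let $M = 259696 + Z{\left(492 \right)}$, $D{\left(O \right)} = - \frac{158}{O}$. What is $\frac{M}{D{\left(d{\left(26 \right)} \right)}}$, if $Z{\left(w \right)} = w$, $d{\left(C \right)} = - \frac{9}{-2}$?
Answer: $- \frac{585423}{79} \approx -7410.4$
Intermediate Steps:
$d{\left(C \right)} = \frac{9}{2}$ ($d{\left(C \right)} = \left(-9\right) \left(- \frac{1}{2}\right) = \frac{9}{2}$)
$M = 260188$ ($M = 259696 + 492 = 260188$)
$\frac{M}{D{\left(d{\left(26 \right)} \right)}} = \frac{260188}{\left(-158\right) \frac{1}{\frac{9}{2}}} = \frac{260188}{\left(-158\right) \frac{2}{9}} = \frac{260188}{- \frac{316}{9}} = 260188 \left(- \frac{9}{316}\right) = - \frac{585423}{79}$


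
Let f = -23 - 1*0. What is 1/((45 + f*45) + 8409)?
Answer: 1/7419 ≈ 0.00013479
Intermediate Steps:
f = -23 (f = -23 + 0 = -23)
1/((45 + f*45) + 8409) = 1/((45 - 23*45) + 8409) = 1/((45 - 1035) + 8409) = 1/(-990 + 8409) = 1/7419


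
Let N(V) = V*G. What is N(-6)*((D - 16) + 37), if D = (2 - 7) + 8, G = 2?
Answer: -288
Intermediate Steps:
D = 3 (D = -5 + 8 = 3)
N(V) = 2*V (N(V) = V*2 = 2*V)
N(-6)*((D - 16) + 37) = (2*(-6))*((3 - 16) + 37) = -12*(-13 + 37) = -12*24 = -288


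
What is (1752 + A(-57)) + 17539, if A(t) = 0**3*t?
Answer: 19291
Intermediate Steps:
A(t) = 0 (A(t) = 0*t = 0)
(1752 + A(-57)) + 17539 = (1752 + 0) + 17539 = 1752 + 17539 = 19291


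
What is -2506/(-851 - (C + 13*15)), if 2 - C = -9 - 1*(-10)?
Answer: 2506/1047 ≈ 2.3935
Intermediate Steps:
C = 1 (C = 2 - (-9 - 1*(-10)) = 2 - (-9 + 10) = 2 - 1*1 = 2 - 1 = 1)
-2506/(-851 - (C + 13*15)) = -2506/(-851 - (1 + 13*15)) = -2506/(-851 - (1 + 195)) = -2506/(-851 - 1*196) = -2506/(-851 - 196) = -2506/(-1047) = -2506*(-1/1047) = 2506/1047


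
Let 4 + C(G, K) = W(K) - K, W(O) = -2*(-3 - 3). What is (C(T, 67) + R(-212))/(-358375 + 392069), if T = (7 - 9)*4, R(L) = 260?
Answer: 201/33694 ≈ 0.0059655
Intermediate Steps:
W(O) = 12 (W(O) = -2*(-6) = 12)
T = -8 (T = -2*4 = -8)
C(G, K) = 8 - K (C(G, K) = -4 + (12 - K) = 8 - K)
(C(T, 67) + R(-212))/(-358375 + 392069) = ((8 - 1*67) + 260)/(-358375 + 392069) = ((8 - 67) + 260)/33694 = (-59 + 260)*(1/33694) = 201*(1/33694) = 201/33694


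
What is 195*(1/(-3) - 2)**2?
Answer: 3185/3 ≈ 1061.7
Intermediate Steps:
195*(1/(-3) - 2)**2 = 195*(-1/3 - 2)**2 = 195*(-7/3)**2 = 195*(49/9) = 3185/3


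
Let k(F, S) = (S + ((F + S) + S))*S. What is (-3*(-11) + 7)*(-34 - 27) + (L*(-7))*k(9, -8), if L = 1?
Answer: -3280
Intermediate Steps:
k(F, S) = S*(F + 3*S) (k(F, S) = (S + (F + 2*S))*S = (F + 3*S)*S = S*(F + 3*S))
(-3*(-11) + 7)*(-34 - 27) + (L*(-7))*k(9, -8) = (-3*(-11) + 7)*(-34 - 27) + (1*(-7))*(-8*(9 + 3*(-8))) = (33 + 7)*(-61) - (-56)*(9 - 24) = 40*(-61) - (-56)*(-15) = -2440 - 7*120 = -2440 - 840 = -3280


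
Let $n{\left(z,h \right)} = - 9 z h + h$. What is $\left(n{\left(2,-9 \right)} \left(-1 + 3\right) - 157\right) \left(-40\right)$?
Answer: $-5960$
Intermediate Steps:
$n{\left(z,h \right)} = h - 9 h z$ ($n{\left(z,h \right)} = - 9 h z + h = h - 9 h z$)
$\left(n{\left(2,-9 \right)} \left(-1 + 3\right) - 157\right) \left(-40\right) = \left(- 9 \left(1 - 18\right) \left(-1 + 3\right) - 157\right) \left(-40\right) = \left(- 9 \left(1 - 18\right) 2 - 157\right) \left(-40\right) = \left(\left(-9\right) \left(-17\right) 2 - 157\right) \left(-40\right) = \left(153 \cdot 2 - 157\right) \left(-40\right) = \left(306 - 157\right) \left(-40\right) = 149 \left(-40\right) = -5960$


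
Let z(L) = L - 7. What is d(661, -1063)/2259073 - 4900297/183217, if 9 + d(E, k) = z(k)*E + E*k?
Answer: -11328450323755/413900577841 ≈ -27.370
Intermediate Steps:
z(L) = -7 + L
d(E, k) = -9 + E*k + E*(-7 + k) (d(E, k) = -9 + ((-7 + k)*E + E*k) = -9 + (E*(-7 + k) + E*k) = -9 + (E*k + E*(-7 + k)) = -9 + E*k + E*(-7 + k))
d(661, -1063)/2259073 - 4900297/183217 = (-9 + 661*(-1063) + 661*(-7 - 1063))/2259073 - 4900297/183217 = (-9 - 702643 + 661*(-1070))*(1/2259073) - 4900297*1/183217 = (-9 - 702643 - 707270)*(1/2259073) - 4900297/183217 = -1409922*1/2259073 - 4900297/183217 = -1409922/2259073 - 4900297/183217 = -11328450323755/413900577841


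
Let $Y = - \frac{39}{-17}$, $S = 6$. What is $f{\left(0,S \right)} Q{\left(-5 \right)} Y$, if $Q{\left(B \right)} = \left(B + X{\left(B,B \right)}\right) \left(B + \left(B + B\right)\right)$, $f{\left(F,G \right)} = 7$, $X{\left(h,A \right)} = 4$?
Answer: $\frac{4095}{17} \approx 240.88$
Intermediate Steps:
$Y = \frac{39}{17}$ ($Y = \left(-39\right) \left(- \frac{1}{17}\right) = \frac{39}{17} \approx 2.2941$)
$Q{\left(B \right)} = 3 B \left(4 + B\right)$ ($Q{\left(B \right)} = \left(B + 4\right) \left(B + \left(B + B\right)\right) = \left(4 + B\right) \left(B + 2 B\right) = \left(4 + B\right) 3 B = 3 B \left(4 + B\right)$)
$f{\left(0,S \right)} Q{\left(-5 \right)} Y = 7 \cdot 3 \left(-5\right) \left(4 - 5\right) \frac{39}{17} = 7 \cdot 3 \left(-5\right) \left(-1\right) \frac{39}{17} = 7 \cdot 15 \cdot \frac{39}{17} = 105 \cdot \frac{39}{17} = \frac{4095}{17}$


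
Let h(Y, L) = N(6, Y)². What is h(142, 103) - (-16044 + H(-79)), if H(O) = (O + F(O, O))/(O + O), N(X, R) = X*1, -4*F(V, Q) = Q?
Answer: 128637/8 ≈ 16080.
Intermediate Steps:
F(V, Q) = -Q/4
N(X, R) = X
H(O) = 3/8 (H(O) = (O - O/4)/(O + O) = (3*O/4)/((2*O)) = (3*O/4)*(1/(2*O)) = 3/8)
h(Y, L) = 36 (h(Y, L) = 6² = 36)
h(142, 103) - (-16044 + H(-79)) = 36 - (-16044 + 3/8) = 36 - 1*(-128349/8) = 36 + 128349/8 = 128637/8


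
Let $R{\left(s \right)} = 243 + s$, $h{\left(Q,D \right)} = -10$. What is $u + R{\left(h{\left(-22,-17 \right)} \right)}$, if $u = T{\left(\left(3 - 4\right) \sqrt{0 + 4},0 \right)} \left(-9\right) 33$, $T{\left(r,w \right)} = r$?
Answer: $827$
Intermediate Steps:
$u = 594$ ($u = \left(3 - 4\right) \sqrt{0 + 4} \left(-9\right) 33 = - \sqrt{4} \left(-9\right) 33 = \left(-1\right) 2 \left(-9\right) 33 = \left(-2\right) \left(-9\right) 33 = 18 \cdot 33 = 594$)
$u + R{\left(h{\left(-22,-17 \right)} \right)} = 594 + \left(243 - 10\right) = 594 + 233 = 827$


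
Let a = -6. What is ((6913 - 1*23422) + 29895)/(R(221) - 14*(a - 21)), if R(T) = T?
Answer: 13386/599 ≈ 22.347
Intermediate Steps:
((6913 - 1*23422) + 29895)/(R(221) - 14*(a - 21)) = ((6913 - 1*23422) + 29895)/(221 - 14*(-6 - 21)) = ((6913 - 23422) + 29895)/(221 - 14*(-27)) = (-16509 + 29895)/(221 + 378) = 13386/599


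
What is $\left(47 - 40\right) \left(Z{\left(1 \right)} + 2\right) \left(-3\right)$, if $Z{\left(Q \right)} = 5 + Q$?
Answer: $-168$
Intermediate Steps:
$\left(47 - 40\right) \left(Z{\left(1 \right)} + 2\right) \left(-3\right) = \left(47 - 40\right) \left(\left(5 + 1\right) + 2\right) \left(-3\right) = 7 \left(6 + 2\right) \left(-3\right) = 7 \cdot 8 \left(-3\right) = 7 \left(-24\right) = -168$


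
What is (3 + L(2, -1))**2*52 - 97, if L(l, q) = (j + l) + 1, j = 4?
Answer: 5103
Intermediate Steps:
L(l, q) = 5 + l (L(l, q) = (4 + l) + 1 = 5 + l)
(3 + L(2, -1))**2*52 - 97 = (3 + (5 + 2))**2*52 - 97 = (3 + 7)**2*52 - 97 = 10**2*52 - 97 = 100*52 - 97 = 5200 - 97 = 5103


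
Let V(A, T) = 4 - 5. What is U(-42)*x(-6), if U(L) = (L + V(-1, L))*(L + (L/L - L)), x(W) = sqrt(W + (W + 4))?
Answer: -86*I*sqrt(2) ≈ -121.62*I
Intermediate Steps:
V(A, T) = -1
x(W) = sqrt(4 + 2*W) (x(W) = sqrt(W + (4 + W)) = sqrt(4 + 2*W))
U(L) = -1 + L (U(L) = (L - 1)*(L + (L/L - L)) = (-1 + L)*(L + (1 - L)) = (-1 + L)*1 = -1 + L)
U(-42)*x(-6) = (-1 - 42)*sqrt(4 + 2*(-6)) = -43*sqrt(4 - 12) = -86*I*sqrt(2)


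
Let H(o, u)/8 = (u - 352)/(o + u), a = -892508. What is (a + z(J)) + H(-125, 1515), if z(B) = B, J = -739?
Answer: -620802013/695 ≈ -8.9324e+5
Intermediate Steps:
H(o, u) = 8*(-352 + u)/(o + u) (H(o, u) = 8*((u - 352)/(o + u)) = 8*((-352 + u)/(o + u)) = 8*(-352 + u)/(o + u))
(a + z(J)) + H(-125, 1515) = (-892508 - 739) + 8*(-352 + 1515)/(-125 + 1515) = -893247 + 8*1163/1390 = -893247 + 8*(1/1390)*1163 = -893247 + 4652/695 = -620802013/695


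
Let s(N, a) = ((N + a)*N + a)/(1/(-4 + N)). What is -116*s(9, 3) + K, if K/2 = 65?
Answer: -64250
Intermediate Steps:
K = 130 (K = 2*65 = 130)
s(N, a) = (-4 + N)*(a + N*(N + a)) (s(N, a) = (N*(N + a) + a)*(-4 + N) = (a + N*(N + a))*(-4 + N) = (-4 + N)*(a + N*(N + a)))
-116*s(9, 3) + K = -116*(9**3 - 4*3 - 4*9**2 + 3*9**2 - 3*9*3) + 130 = -116*(729 - 12 - 4*81 + 3*81 - 81) + 130 = -116*(729 - 12 - 324 + 243 - 81) + 130 = -116*555 + 130 = -64380 + 130 = -64250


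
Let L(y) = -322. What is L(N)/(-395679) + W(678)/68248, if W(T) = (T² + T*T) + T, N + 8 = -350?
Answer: 182032428545/13502150196 ≈ 13.482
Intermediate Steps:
N = -358 (N = -8 - 350 = -358)
W(T) = T + 2*T² (W(T) = (T² + T²) + T = 2*T² + T = T + 2*T²)
L(N)/(-395679) + W(678)/68248 = -322/(-395679) + (678*(1 + 2*678))/68248 = -322*(-1/395679) + (678*(1 + 1356))*(1/68248) = 322/395679 + (678*1357)*(1/68248) = 322/395679 + 920046*(1/68248) = 322/395679 + 460023/34124 = 182032428545/13502150196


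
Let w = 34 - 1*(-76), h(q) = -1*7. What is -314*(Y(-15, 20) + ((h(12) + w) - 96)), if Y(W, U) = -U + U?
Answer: -2198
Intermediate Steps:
h(q) = -7
Y(W, U) = 0
w = 110 (w = 34 + 76 = 110)
-314*(Y(-15, 20) + ((h(12) + w) - 96)) = -314*(0 + ((-7 + 110) - 96)) = -314*(0 + (103 - 96)) = -314*(0 + 7) = -314*7 = -2198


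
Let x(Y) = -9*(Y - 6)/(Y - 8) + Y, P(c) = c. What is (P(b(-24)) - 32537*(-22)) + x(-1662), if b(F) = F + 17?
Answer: 596303569/835 ≈ 7.1414e+5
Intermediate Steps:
b(F) = 17 + F
x(Y) = Y - 9*(-6 + Y)/(-8 + Y) (x(Y) = -9*(-6 + Y)/(-8 + Y) + Y = Y - 9*(-6 + Y)/(-8 + Y))
(P(b(-24)) - 32537*(-22)) + x(-1662) = ((17 - 24) - 32537*(-22)) + (54 + (-1662)² - 17*(-1662))/(-8 - 1662) = (-7 - 1*(-715814)) + (54 + 2762244 + 28254)/(-1670) = (-7 + 715814) - 1/1670*2790552 = 715807 - 1395276/835 = 596303569/835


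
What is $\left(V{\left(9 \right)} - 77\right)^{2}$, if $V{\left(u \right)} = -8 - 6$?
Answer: $8281$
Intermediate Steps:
$V{\left(u \right)} = -14$
$\left(V{\left(9 \right)} - 77\right)^{2} = \left(-14 - 77\right)^{2} = \left(-91\right)^{2} = 8281$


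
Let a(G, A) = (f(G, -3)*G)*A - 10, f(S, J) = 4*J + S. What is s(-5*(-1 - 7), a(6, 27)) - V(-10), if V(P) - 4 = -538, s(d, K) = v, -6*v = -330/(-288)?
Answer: 153737/288 ≈ 533.81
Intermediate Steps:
f(S, J) = S + 4*J
v = -55/288 (v = -(-55)/(-288) = -(-55)*(-1)/288 = -⅙*55/48 = -55/288 ≈ -0.19097)
a(G, A) = -10 + A*G*(-12 + G) (a(G, A) = ((G + 4*(-3))*G)*A - 10 = ((G - 12)*G)*A - 10 = ((-12 + G)*G)*A - 10 = (G*(-12 + G))*A - 10 = A*G*(-12 + G) - 10 = -10 + A*G*(-12 + G))
s(d, K) = -55/288
V(P) = -534 (V(P) = 4 - 538 = -534)
s(-5*(-1 - 7), a(6, 27)) - V(-10) = -55/288 - 1*(-534) = -55/288 + 534 = 153737/288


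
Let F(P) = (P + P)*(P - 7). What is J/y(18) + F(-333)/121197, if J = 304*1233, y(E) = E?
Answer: 841344256/40399 ≈ 20826.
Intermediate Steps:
J = 374832
F(P) = 2*P*(-7 + P) (F(P) = (2*P)*(-7 + P) = 2*P*(-7 + P))
J/y(18) + F(-333)/121197 = 374832/18 + (2*(-333)*(-7 - 333))/121197 = 374832*(1/18) + (2*(-333)*(-340))*(1/121197) = 20824 + 226440*(1/121197) = 20824 + 75480/40399 = 841344256/40399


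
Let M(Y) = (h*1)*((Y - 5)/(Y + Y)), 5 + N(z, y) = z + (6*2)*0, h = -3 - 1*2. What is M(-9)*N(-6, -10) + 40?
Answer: 745/9 ≈ 82.778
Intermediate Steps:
h = -5 (h = -3 - 2 = -5)
N(z, y) = -5 + z (N(z, y) = -5 + (z + (6*2)*0) = -5 + (z + 12*0) = -5 + (z + 0) = -5 + z)
M(Y) = -5*(-5 + Y)/(2*Y) (M(Y) = (-5*1)*((Y - 5)/(Y + Y)) = -5*(-5 + Y)/(2*Y))
M(-9)*N(-6, -10) + 40 = ((5/2)*(5 - 1*(-9))/(-9))*(-5 - 6) + 40 = ((5/2)*(-⅑)*(5 + 9))*(-11) + 40 = ((5/2)*(-⅑)*14)*(-11) + 40 = -35/9*(-11) + 40 = 385/9 + 40 = 745/9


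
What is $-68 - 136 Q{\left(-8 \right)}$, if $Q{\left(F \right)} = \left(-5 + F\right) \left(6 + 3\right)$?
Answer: $15844$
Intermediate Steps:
$Q{\left(F \right)} = -45 + 9 F$ ($Q{\left(F \right)} = \left(-5 + F\right) 9 = -45 + 9 F$)
$-68 - 136 Q{\left(-8 \right)} = -68 - 136 \left(-45 + 9 \left(-8\right)\right) = -68 - 136 \left(-45 - 72\right) = -68 - -15912 = -68 + 15912 = 15844$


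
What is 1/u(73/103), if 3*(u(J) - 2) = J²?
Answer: 31827/68983 ≈ 0.46137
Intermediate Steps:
u(J) = 2 + J²/3
1/u(73/103) = 1/(2 + (73/103)²/3) = 1/(2 + (⅓)*(5329/10609)) = 1/(2 + 5329/31827) = 1/(68983/31827) = 31827/68983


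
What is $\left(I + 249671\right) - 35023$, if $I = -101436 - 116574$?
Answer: $-3362$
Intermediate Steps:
$I = -218010$
$\left(I + 249671\right) - 35023 = \left(-218010 + 249671\right) - 35023 = 31661 - 35023 = -3362$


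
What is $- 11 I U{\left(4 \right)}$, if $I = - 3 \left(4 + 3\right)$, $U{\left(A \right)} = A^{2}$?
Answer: $3696$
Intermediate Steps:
$I = -21$ ($I = \left(-3\right) 7 = -21$)
$- 11 I U{\left(4 \right)} = \left(-11\right) \left(-21\right) 4^{2} = 231 \cdot 16 = 3696$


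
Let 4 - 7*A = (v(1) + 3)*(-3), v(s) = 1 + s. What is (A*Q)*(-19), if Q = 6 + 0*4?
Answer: -2166/7 ≈ -309.43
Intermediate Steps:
Q = 6 (Q = 6 + 0 = 6)
A = 19/7 (A = 4/7 - ((1 + 1) + 3)*(-3)/7 = 4/7 - (2 + 3)*(-3)/7 = 4/7 - 5*(-3)/7 = 4/7 - ⅐*(-15) = 4/7 + 15/7 = 19/7 ≈ 2.7143)
(A*Q)*(-19) = ((19/7)*6)*(-19) = (114/7)*(-19) = -2166/7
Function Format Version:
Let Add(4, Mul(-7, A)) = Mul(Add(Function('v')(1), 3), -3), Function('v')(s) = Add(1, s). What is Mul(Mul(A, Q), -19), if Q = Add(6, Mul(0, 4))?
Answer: Rational(-2166, 7) ≈ -309.43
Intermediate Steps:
Q = 6 (Q = Add(6, 0) = 6)
A = Rational(19, 7) (A = Add(Rational(4, 7), Mul(Rational(-1, 7), Mul(Add(Add(1, 1), 3), -3))) = Add(Rational(4, 7), Mul(Rational(-1, 7), Mul(Add(2, 3), -3))) = Add(Rational(4, 7), Mul(Rational(-1, 7), Mul(5, -3))) = Add(Rational(4, 7), Mul(Rational(-1, 7), -15)) = Add(Rational(4, 7), Rational(15, 7)) = Rational(19, 7) ≈ 2.7143)
Mul(Mul(A, Q), -19) = Mul(Mul(Rational(19, 7), 6), -19) = Mul(Rational(114, 7), -19) = Rational(-2166, 7)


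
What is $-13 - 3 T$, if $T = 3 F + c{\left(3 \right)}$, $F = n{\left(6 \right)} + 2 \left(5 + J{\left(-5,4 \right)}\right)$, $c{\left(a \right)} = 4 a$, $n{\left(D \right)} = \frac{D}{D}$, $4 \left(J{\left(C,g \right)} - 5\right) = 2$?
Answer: $-247$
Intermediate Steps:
$J{\left(C,g \right)} = \frac{11}{2}$ ($J{\left(C,g \right)} = 5 + \frac{1}{4} \cdot 2 = 5 + \frac{1}{2} = \frac{11}{2}$)
$n{\left(D \right)} = 1$
$F = 22$ ($F = 1 + 2 \left(5 + \frac{11}{2}\right) = 1 + 2 \cdot \frac{21}{2} = 1 + 21 = 22$)
$T = 78$ ($T = 3 \cdot 22 + 4 \cdot 3 = 66 + 12 = 78$)
$-13 - 3 T = -13 - 234 = -247$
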